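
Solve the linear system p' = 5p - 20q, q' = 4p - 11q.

Coefficient matrix A = [[5, -20], [4, -11]].
Characteristic polynomial det(A - λI) = λ^2 + 6λ + 25 = 0.
Eigenvalues λ = -3 ± 4i (complex conjugate pair).
For λ=-3+4i: an eigenvector is (1,0) - i(2,1) = (1 - 2i, 0 - i).
A real fundamental pair from Re and Im of e^((-3+4i)t)v: X_1 = e^(-3t)(cos(4t)·(1,0) + sin(4t)·(2,1)), X_2 = e^(-3t)(sin(4t)·(1,0) - cos(4t)·(2,1)).
General solution: K_1X_1 + K_2X_2.

p(t) = 2K_1e^(-3t)sin(4t) + K_1e^(-3t)cos(4t) + K_2e^(-3t)sin(4t) - 2K_2e^(-3t)cos(4t), q(t) = K_1e^(-3t)sin(4t) - K_2e^(-3t)cos(4t)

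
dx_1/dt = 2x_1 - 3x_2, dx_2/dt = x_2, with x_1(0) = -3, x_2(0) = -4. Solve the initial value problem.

Coefficient matrix A = [[2, -3], [0, 1]].
Characteristic polynomial det(A - λI) = λ^2 - 3λ + 2 = 0.
Eigenvalues λ = 2, 1.
For λ=2: (A-λI) row 1 is [0, -3], so an eigenvector is (1, 0).
For λ=1: (A-λI) row 1 is [1, -3], so an eigenvector is (-3, -1).
General solution: c_1e^(2t)(1,0) + c_2e^(t)(-3,-1).
Applying x_1(0)=-3, x_2(0)=-4 gives c_1=9, c_2=4.

x_1(t) = 9e^(2t) - 12e^(t), x_2(t) = -4e^(t)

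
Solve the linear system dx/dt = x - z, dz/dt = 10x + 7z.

Coefficient matrix A = [[1, -1], [10, 7]].
Characteristic polynomial det(A - λI) = λ^2 - 8λ + 17 = 0.
Eigenvalues λ = 4 ± i (complex conjugate pair).
For λ=4+i: an eigenvector is (0,-1) - i(1,-3) = (0 - i, -1 + 3i).
A real fundamental pair from Re and Im of e^((4+i)t)v: X_1 = e^(4t)(cos(t)·(0,-1) + sin(t)·(1,-3)), X_2 = e^(4t)(sin(t)·(0,-1) - cos(t)·(1,-3)).
General solution: K_1X_1 + K_2X_2.

x(t) = K_1e^(4t)sin(t) - K_2e^(4t)cos(t), z(t) = -3K_1e^(4t)sin(t) - K_1e^(4t)cos(t) - K_2e^(4t)sin(t) + 3K_2e^(4t)cos(t)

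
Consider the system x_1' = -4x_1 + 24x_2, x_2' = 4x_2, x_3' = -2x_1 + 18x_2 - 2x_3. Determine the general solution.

x_1(t) = 3c_1e^(4t) + c_3e^(-4t), x_2(t) = c_1e^(4t), x_3(t) = 2c_1e^(4t) - c_2e^(-2t) + c_3e^(-4t)

Coefficient matrix A = [[-4, 24, 0], [0, 4, 0], [-2, 18, -2]].
det(A - λI) = 0 gives eigenvalues λ = 4, -2, -4.
For λ=4: eigenvector (3,1,2).
For λ=-2: eigenvector (0,0,-1).
For λ=-4: eigenvector (1,0,1).
General solution: c_1e^(4t)(3,1,2) + c_2e^(-2t)(0,0,-1) + c_3e^(-4t)(1,0,1).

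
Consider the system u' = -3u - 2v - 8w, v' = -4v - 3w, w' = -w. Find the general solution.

Coefficient matrix A = [[-3, -2, -8], [0, -4, -3], [0, 0, -1]].
det(A - λI) = 0 gives eigenvalues λ = -3, -4, -1.
For λ=-3: eigenvector (1,0,0).
For λ=-4: eigenvector (2,1,0).
For λ=-1: eigenvector (-3,-1,1).
General solution: c_1e^(-3t)(1,0,0) + c_2e^(-4t)(2,1,0) + c_3e^(-t)(-3,-1,1).

u(t) = c_1e^(-3t) + 2c_2e^(-4t) - 3c_3e^(-t), v(t) = c_2e^(-4t) - c_3e^(-t), w(t) = c_3e^(-t)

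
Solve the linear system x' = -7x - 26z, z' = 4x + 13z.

Coefficient matrix A = [[-7, -26], [4, 13]].
Characteristic polynomial det(A - λI) = λ^2 - 6λ + 13 = 0.
Eigenvalues λ = 3 ± 2i (complex conjugate pair).
For λ=3+2i: an eigenvector is (3,-1) - i(-2,1) = (3 + 2i, -1 - i).
A real fundamental pair from Re and Im of e^((3+2i)t)v: X_1 = e^(3t)(cos(2t)·(3,-1) + sin(2t)·(-2,1)), X_2 = e^(3t)(sin(2t)·(3,-1) - cos(2t)·(-2,1)).
General solution: c_1X_1 + c_2X_2.

x(t) = -2c_1e^(3t)sin(2t) + 3c_1e^(3t)cos(2t) + 3c_2e^(3t)sin(2t) + 2c_2e^(3t)cos(2t), z(t) = c_1e^(3t)sin(2t) - c_1e^(3t)cos(2t) - c_2e^(3t)sin(2t) - c_2e^(3t)cos(2t)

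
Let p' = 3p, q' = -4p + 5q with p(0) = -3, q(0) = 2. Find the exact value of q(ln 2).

A = [[3,0],[-4,5]]; eigenvalues λ = 5, 3.
Eigenvectors: (0,1) for λ=5, (1,2) for λ=3.
From the initial condition, c_1 = 8, c_2 = -3.
q(ln 2) = (8)(2^5)(1) + (-3)(2^3)(2) = 208.

208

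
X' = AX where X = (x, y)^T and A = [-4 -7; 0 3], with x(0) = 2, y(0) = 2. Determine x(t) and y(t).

x(t) = -2e^(3t) + 4e^(-4t), y(t) = 2e^(3t)

Coefficient matrix A = [[-4, -7], [0, 3]].
Characteristic polynomial det(A - λI) = λ^2 + λ - 12 = 0.
Eigenvalues λ = 3, -4.
For λ=3: (A-λI) row 1 is [-7, -7], so an eigenvector is (1, -1).
For λ=-4: (A-λI) row 1 is [0, -7], so an eigenvector is (-1, 0).
General solution: C_1e^(3t)(1,-1) + C_2e^(-4t)(-1,0).
Applying x(0)=2, y(0)=2 gives C_1=-2, C_2=-4.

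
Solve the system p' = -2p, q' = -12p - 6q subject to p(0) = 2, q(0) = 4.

Coefficient matrix A = [[-2, 0], [-12, -6]].
Characteristic polynomial det(A - λI) = λ^2 + 8λ + 12 = 0.
Eigenvalues λ = -2, -6.
For λ=-2: (A-λI) row 2 is [-12, -4], so an eigenvector is (1, -3).
For λ=-6: (A-λI) row 1 is [4, 0], so an eigenvector is (0, -1).
General solution: K_1e^(-2t)(1,-3) + K_2e^(-6t)(0,-1).
Applying p(0)=2, q(0)=4 gives K_1=2, K_2=-10.

p(t) = 2e^(-2t), q(t) = -6e^(-2t) + 10e^(-6t)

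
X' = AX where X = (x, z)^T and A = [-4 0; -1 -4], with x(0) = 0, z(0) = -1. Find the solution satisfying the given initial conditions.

x(t) = 0, z(t) = -e^(-4t)

Coefficient matrix A = [[-4, 0], [-1, -4]].
Characteristic polynomial det(A - λI) = λ^2 + 8λ + 16 = 0.
Single eigenvalue λ = -4 with algebraic multiplicity 2.
Eigenvector v = (0,-1); generalized eigenvector w with (A-λI)w=v is (1,-2).
General solution: e^(-4t)[C_1·v + C_2·(t·v + w)].
Applying x(0)=0, z(0)=-1 gives C_1=1, C_2=0.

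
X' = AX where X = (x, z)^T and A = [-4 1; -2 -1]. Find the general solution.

x(t) = C_1e^(-3t) + C_2e^(-2t), z(t) = C_1e^(-3t) + 2C_2e^(-2t)

Coefficient matrix A = [[-4, 1], [-2, -1]].
Characteristic polynomial det(A - λI) = λ^2 + 5λ + 6 = 0.
Eigenvalues λ = -3, -2.
For λ=-3: (A-λI) row 1 is [-1, 1], so an eigenvector is (1, 1).
For λ=-2: (A-λI) row 1 is [-2, 1], so an eigenvector is (1, 2).
General solution: C_1e^(-3t)(1,1) + C_2e^(-2t)(1,2).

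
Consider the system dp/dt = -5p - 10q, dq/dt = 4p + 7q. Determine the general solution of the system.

p(t) = -2K_1e^(t)sin(2t) - K_1e^(t)cos(2t) - K_2e^(t)sin(2t) + 2K_2e^(t)cos(2t), q(t) = K_1e^(t)sin(2t) + K_1e^(t)cos(2t) + K_2e^(t)sin(2t) - K_2e^(t)cos(2t)

Coefficient matrix A = [[-5, -10], [4, 7]].
Characteristic polynomial det(A - λI) = λ^2 - 2λ + 5 = 0.
Eigenvalues λ = 1 ± 2i (complex conjugate pair).
For λ=1+2i: an eigenvector is (-1,1) - i(-2,1) = (-1 + 2i, 1 - i).
A real fundamental pair from Re and Im of e^((1+2i)t)v: X_1 = e^(t)(cos(2t)·(-1,1) + sin(2t)·(-2,1)), X_2 = e^(t)(sin(2t)·(-1,1) - cos(2t)·(-2,1)).
General solution: K_1X_1 + K_2X_2.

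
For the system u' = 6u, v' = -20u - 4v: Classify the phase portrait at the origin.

A = [[6,0],[-20,-4]]; det(A-λI) = λ^2 - 2λ - 24.
λ = -4, 6: opposite signs.

saddle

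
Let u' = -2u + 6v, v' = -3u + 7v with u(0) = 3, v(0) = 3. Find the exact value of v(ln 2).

A = [[-2,6],[-3,7]]; eigenvalues λ = 1, 4.
Eigenvectors: (2,1) for λ=1, (1,1) for λ=4.
From the initial condition, c_1 = 0, c_2 = 3.
v(ln 2) = (0)(2^1)(1) + (3)(2^4)(1) = 48.

48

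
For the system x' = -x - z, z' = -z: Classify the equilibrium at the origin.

stable improper node

A = [[-1,-1],[0,-1]]; det(A-λI) = λ^2 + 2λ + 1.
repeated λ = -1 with a single eigenvector.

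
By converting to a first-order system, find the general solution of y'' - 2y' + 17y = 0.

Let x_1 = y, x_2 = y'. Then x_1' = x_2 and x_2' = -17x_1 + 2x_2.
A = [[0,1],[-17,2]]; det(A-λI) = λ^2 - 2λ + 17.
Eigenvalues λ = 1 ± 4i.

y(t) = C_1e^(t)cos(4t) + C_2e^(t)sin(4t)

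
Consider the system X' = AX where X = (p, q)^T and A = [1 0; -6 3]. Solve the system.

Coefficient matrix A = [[1, 0], [-6, 3]].
Characteristic polynomial det(A - λI) = λ^2 - 4λ + 3 = 0.
Eigenvalues λ = 3, 1.
For λ=3: (A-λI) row 1 is [-2, 0], so an eigenvector is (0, -1).
For λ=1: (A-λI) row 2 is [-6, 2], so an eigenvector is (-1, -3).
General solution: c_1e^(3t)(0,-1) + c_2e^(t)(-1,-3).

p(t) = -c_2e^(t), q(t) = -c_1e^(3t) - 3c_2e^(t)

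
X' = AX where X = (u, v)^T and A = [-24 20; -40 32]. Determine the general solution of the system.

u(t) = c_1e^(4t)sin(4t) + 2c_1e^(4t)cos(4t) + 2c_2e^(4t)sin(4t) - c_2e^(4t)cos(4t), v(t) = c_1e^(4t)sin(4t) + 3c_1e^(4t)cos(4t) + 3c_2e^(4t)sin(4t) - c_2e^(4t)cos(4t)

Coefficient matrix A = [[-24, 20], [-40, 32]].
Characteristic polynomial det(A - λI) = λ^2 - 8λ + 32 = 0.
Eigenvalues λ = 4 ± 4i (complex conjugate pair).
For λ=4+4i: an eigenvector is (2,3) - i(1,1) = (2 - i, 3 - i).
A real fundamental pair from Re and Im of e^((4+4i)t)v: X_1 = e^(4t)(cos(4t)·(2,3) + sin(4t)·(1,1)), X_2 = e^(4t)(sin(4t)·(2,3) - cos(4t)·(1,1)).
General solution: c_1X_1 + c_2X_2.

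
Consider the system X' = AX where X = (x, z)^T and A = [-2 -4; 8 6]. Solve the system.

x(t) = c_1e^(2t)cos(4t) + c_2e^(2t)sin(4t), z(t) = c_1e^(2t)sin(4t) - c_1e^(2t)cos(4t) - c_2e^(2t)sin(4t) - c_2e^(2t)cos(4t)

Coefficient matrix A = [[-2, -4], [8, 6]].
Characteristic polynomial det(A - λI) = λ^2 - 4λ + 20 = 0.
Eigenvalues λ = 2 ± 4i (complex conjugate pair).
For λ=2+4i: an eigenvector is (1,-1) - i(0,1) = (1, -1 - i).
A real fundamental pair from Re and Im of e^((2+4i)t)v: X_1 = e^(2t)(cos(4t)·(1,-1) + sin(4t)·(0,1)), X_2 = e^(2t)(sin(4t)·(1,-1) - cos(4t)·(0,1)).
General solution: c_1X_1 + c_2X_2.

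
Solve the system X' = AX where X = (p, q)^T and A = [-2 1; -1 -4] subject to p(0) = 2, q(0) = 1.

Coefficient matrix A = [[-2, 1], [-1, -4]].
Characteristic polynomial det(A - λI) = λ^2 + 6λ + 9 = 0.
Single eigenvalue λ = -3 with algebraic multiplicity 2.
Eigenvector v = (-1,1); generalized eigenvector w with (A-λI)w=v is (0,-1).
General solution: e^(-3t)[C_1·v + C_2·(t·v + w)].
Applying p(0)=2, q(0)=1 gives C_1=-2, C_2=-3.

p(t) = 3te^(-3t) + 2e^(-3t), q(t) = -3te^(-3t) + e^(-3t)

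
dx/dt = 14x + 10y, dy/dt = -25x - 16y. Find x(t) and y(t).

x(t) = -c_1e^(-t)sin(5t) - c_1e^(-t)cos(5t) - c_2e^(-t)sin(5t) + c_2e^(-t)cos(5t), y(t) = 2c_1e^(-t)sin(5t) + c_1e^(-t)cos(5t) + c_2e^(-t)sin(5t) - 2c_2e^(-t)cos(5t)

Coefficient matrix A = [[14, 10], [-25, -16]].
Characteristic polynomial det(A - λI) = λ^2 + 2λ + 26 = 0.
Eigenvalues λ = -1 ± 5i (complex conjugate pair).
For λ=-1+5i: an eigenvector is (-1,1) - i(-1,2) = (-1 + i, 1 - 2i).
A real fundamental pair from Re and Im of e^((-1+5i)t)v: X_1 = e^(-t)(cos(5t)·(-1,1) + sin(5t)·(-1,2)), X_2 = e^(-t)(sin(5t)·(-1,1) - cos(5t)·(-1,2)).
General solution: c_1X_1 + c_2X_2.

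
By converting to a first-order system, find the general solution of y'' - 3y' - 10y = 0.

Let x_1 = y, x_2 = y'. Then x_1' = x_2 and x_2' = 10x_1 + 3x_2.
A = [[0,1],[10,3]]; det(A-λI) = λ^2 - 3λ - 10.
Eigenvalues λ = 5, -2 with eigenvectors (1,5), (1,-2).

y(t) = C_1e^(5t) + C_2e^(-2t)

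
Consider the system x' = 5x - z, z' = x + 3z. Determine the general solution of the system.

x(t) = -C_1e^(4t) - C_2te^(4t) - 2C_2e^(4t), z(t) = -C_1e^(4t) - C_2te^(4t) - C_2e^(4t)

Coefficient matrix A = [[5, -1], [1, 3]].
Characteristic polynomial det(A - λI) = λ^2 - 8λ + 16 = 0.
Single eigenvalue λ = 4 with algebraic multiplicity 2.
Eigenvector v = (-1,-1); generalized eigenvector w with (A-λI)w=v is (-2,-1).
General solution: e^(4t)[C_1·v + C_2·(t·v + w)].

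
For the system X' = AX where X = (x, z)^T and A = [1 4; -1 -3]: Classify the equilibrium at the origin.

stable improper node

A = [[1,4],[-1,-3]]; det(A-λI) = λ^2 + 2λ + 1.
repeated λ = -1 with a single eigenvector.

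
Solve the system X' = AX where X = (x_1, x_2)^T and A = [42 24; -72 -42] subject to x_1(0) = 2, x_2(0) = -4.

x_1(t) = 2e^(-6t), x_2(t) = -4e^(-6t)

Coefficient matrix A = [[42, 24], [-72, -42]].
Characteristic polynomial det(A - λI) = λ^2 - 36 = 0.
Eigenvalues λ = 6, -6.
For λ=6: (A-λI) row 1 is [36, 24], so an eigenvector is (2, -3).
For λ=-6: (A-λI) row 1 is [48, 24], so an eigenvector is (1, -2).
General solution: c_1e^(6t)(2,-3) + c_2e^(-6t)(1,-2).
Applying x_1(0)=2, x_2(0)=-4 gives c_1=0, c_2=2.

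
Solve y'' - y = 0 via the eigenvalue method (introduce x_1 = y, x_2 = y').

Let x_1 = y, x_2 = y'. Then x_1' = x_2 and x_2' = x_1.
A = [[0,1],[1,0]]; det(A-λI) = λ^2 - 1.
Eigenvalues λ = 1, -1 with eigenvectors (1,1), (1,-1).

y(t) = c_1e^(t) + c_2e^(-t)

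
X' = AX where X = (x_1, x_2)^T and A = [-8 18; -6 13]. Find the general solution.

Coefficient matrix A = [[-8, 18], [-6, 13]].
Characteristic polynomial det(A - λI) = λ^2 - 5λ + 4 = 0.
Eigenvalues λ = 1, 4.
For λ=1: (A-λI) row 1 is [-9, 18], so an eigenvector is (2, 1).
For λ=4: (A-λI) row 1 is [-12, 18], so an eigenvector is (3, 2).
General solution: K_1e^(t)(2,1) + K_2e^(4t)(3,2).

x_1(t) = 2K_1e^(t) + 3K_2e^(4t), x_2(t) = K_1e^(t) + 2K_2e^(4t)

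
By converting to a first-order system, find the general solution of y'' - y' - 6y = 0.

Let x_1 = y, x_2 = y'. Then x_1' = x_2 and x_2' = 6x_1 + x_2.
A = [[0,1],[6,1]]; det(A-λI) = λ^2 - λ - 6.
Eigenvalues λ = 3, -2 with eigenvectors (1,3), (1,-2).

y(t) = K_1e^(3t) + K_2e^(-2t)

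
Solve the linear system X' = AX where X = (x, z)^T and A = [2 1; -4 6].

x(t) = -K_1e^(4t) - K_2te^(4t) + K_2e^(4t), z(t) = -2K_1e^(4t) - 2K_2te^(4t) + K_2e^(4t)

Coefficient matrix A = [[2, 1], [-4, 6]].
Characteristic polynomial det(A - λI) = λ^2 - 8λ + 16 = 0.
Single eigenvalue λ = 4 with algebraic multiplicity 2.
Eigenvector v = (-1,-2); generalized eigenvector w with (A-λI)w=v is (1,1).
General solution: e^(4t)[K_1·v + K_2·(t·v + w)].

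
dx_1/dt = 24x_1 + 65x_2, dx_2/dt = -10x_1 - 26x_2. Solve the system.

x_1(t) = -3C_1e^(-t)sin(5t) + 2C_1e^(-t)cos(5t) + 2C_2e^(-t)sin(5t) + 3C_2e^(-t)cos(5t), x_2(t) = C_1e^(-t)sin(5t) - C_1e^(-t)cos(5t) - C_2e^(-t)sin(5t) - C_2e^(-t)cos(5t)

Coefficient matrix A = [[24, 65], [-10, -26]].
Characteristic polynomial det(A - λI) = λ^2 + 2λ + 26 = 0.
Eigenvalues λ = -1 ± 5i (complex conjugate pair).
For λ=-1+5i: an eigenvector is (2,-1) - i(-3,1) = (2 + 3i, -1 - i).
A real fundamental pair from Re and Im of e^((-1+5i)t)v: X_1 = e^(-t)(cos(5t)·(2,-1) + sin(5t)·(-3,1)), X_2 = e^(-t)(sin(5t)·(2,-1) - cos(5t)·(-3,1)).
General solution: C_1X_1 + C_2X_2.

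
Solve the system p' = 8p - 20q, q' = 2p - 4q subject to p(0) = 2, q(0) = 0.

Coefficient matrix A = [[8, -20], [2, -4]].
Characteristic polynomial det(A - λI) = λ^2 - 4λ + 8 = 0.
Eigenvalues λ = 2 ± 2i (complex conjugate pair).
For λ=2+2i: an eigenvector is (1,0) - i(3,1) = (1 - 3i, 0 - i).
A real fundamental pair from Re and Im of e^((2+2i)t)v: X_1 = e^(2t)(cos(2t)·(1,0) + sin(2t)·(3,1)), X_2 = e^(2t)(sin(2t)·(1,0) - cos(2t)·(3,1)).
General solution: c_1X_1 + c_2X_2.
Applying p(0)=2, q(0)=0 gives c_1=2, c_2=0.

p(t) = 6e^(2t)sin(2t) + 2e^(2t)cos(2t), q(t) = 2e^(2t)sin(2t)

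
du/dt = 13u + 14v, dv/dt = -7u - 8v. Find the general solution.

Coefficient matrix A = [[13, 14], [-7, -8]].
Characteristic polynomial det(A - λI) = λ^2 - 5λ - 6 = 0.
Eigenvalues λ = -1, 6.
For λ=-1: (A-λI) row 1 is [14, 14], so an eigenvector is (-1, 1).
For λ=6: (A-λI) row 1 is [7, 14], so an eigenvector is (2, -1).
General solution: K_1e^(-t)(-1,1) + K_2e^(6t)(2,-1).

u(t) = -K_1e^(-t) + 2K_2e^(6t), v(t) = K_1e^(-t) - K_2e^(6t)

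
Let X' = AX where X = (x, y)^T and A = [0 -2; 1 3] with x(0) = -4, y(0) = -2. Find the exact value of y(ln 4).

A = [[0,-2],[1,3]]; eigenvalues λ = 2, 1.
Eigenvectors: (-1,1) for λ=2, (-2,1) for λ=1.
From the initial condition, c_1 = -8, c_2 = 6.
y(ln 4) = (-8)(4^2)(1) + (6)(4^1)(1) = -104.

-104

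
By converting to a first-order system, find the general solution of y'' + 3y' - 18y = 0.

y(t) = K_1e^(3t) + K_2e^(-6t)

Let x_1 = y, x_2 = y'. Then x_1' = x_2 and x_2' = 18x_1 - 3x_2.
A = [[0,1],[18,-3]]; det(A-λI) = λ^2 + 3λ - 18.
Eigenvalues λ = 3, -6 with eigenvectors (1,3), (1,-6).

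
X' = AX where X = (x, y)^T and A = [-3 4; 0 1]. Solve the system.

Coefficient matrix A = [[-3, 4], [0, 1]].
Characteristic polynomial det(A - λI) = λ^2 + 2λ - 3 = 0.
Eigenvalues λ = -3, 1.
For λ=-3: (A-λI) row 1 is [0, 4], so an eigenvector is (-1, 0).
For λ=1: (A-λI) row 1 is [-4, 4], so an eigenvector is (1, 1).
General solution: c_1e^(-3t)(-1,0) + c_2e^(t)(1,1).

x(t) = -c_1e^(-3t) + c_2e^(t), y(t) = c_2e^(t)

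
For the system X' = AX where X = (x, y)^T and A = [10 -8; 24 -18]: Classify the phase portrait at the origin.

stable node

A = [[10,-8],[24,-18]]; det(A-λI) = λ^2 + 8λ + 12.
λ = -6, -2: both negative.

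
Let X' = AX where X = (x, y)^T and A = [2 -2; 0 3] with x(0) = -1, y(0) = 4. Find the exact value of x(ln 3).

-153

A = [[2,-2],[0,3]]; eigenvalues λ = 3, 2.
Eigenvectors: (-2,1) for λ=3, (-1,0) for λ=2.
From the initial condition, c_1 = 4, c_2 = -7.
x(ln 3) = (4)(3^3)(-2) + (-7)(3^2)(-1) = -153.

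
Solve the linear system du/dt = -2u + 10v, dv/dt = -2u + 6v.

Coefficient matrix A = [[-2, 10], [-2, 6]].
Characteristic polynomial det(A - λI) = λ^2 - 4λ + 8 = 0.
Eigenvalues λ = 2 ± 2i (complex conjugate pair).
For λ=2+2i: an eigenvector is (1,0) - i(-2,-1) = (1 + 2i, 0 + i).
A real fundamental pair from Re and Im of e^((2+2i)t)v: X_1 = e^(2t)(cos(2t)·(1,0) + sin(2t)·(-2,-1)), X_2 = e^(2t)(sin(2t)·(1,0) - cos(2t)·(-2,-1)).
General solution: C_1X_1 + C_2X_2.

u(t) = -2C_1e^(2t)sin(2t) + C_1e^(2t)cos(2t) + C_2e^(2t)sin(2t) + 2C_2e^(2t)cos(2t), v(t) = -C_1e^(2t)sin(2t) + C_2e^(2t)cos(2t)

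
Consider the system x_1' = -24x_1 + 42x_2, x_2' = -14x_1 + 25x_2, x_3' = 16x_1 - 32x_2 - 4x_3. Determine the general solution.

x_1(t) = -3K_1e^(4t) + 2K_2e^(-3t), x_2(t) = -2K_1e^(4t) + K_2e^(-3t), x_3(t) = 2K_1e^(4t) + K_3e^(-4t)

Coefficient matrix A = [[-24, 42, 0], [-14, 25, 0], [16, -32, -4]].
det(A - λI) = 0 gives eigenvalues λ = 4, -3, -4.
For λ=4: eigenvector (-3,-2,2).
For λ=-3: eigenvector (2,1,0).
For λ=-4: eigenvector (0,0,1).
General solution: K_1e^(4t)(-3,-2,2) + K_2e^(-3t)(2,1,0) + K_3e^(-4t)(0,0,1).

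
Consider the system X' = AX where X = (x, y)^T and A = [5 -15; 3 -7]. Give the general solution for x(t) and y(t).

x(t) = -2C_1e^(-t)sin(3t) - C_1e^(-t)cos(3t) - C_2e^(-t)sin(3t) + 2C_2e^(-t)cos(3t), y(t) = -C_1e^(-t)sin(3t) + C_2e^(-t)cos(3t)

Coefficient matrix A = [[5, -15], [3, -7]].
Characteristic polynomial det(A - λI) = λ^2 + 2λ + 10 = 0.
Eigenvalues λ = -1 ± 3i (complex conjugate pair).
For λ=-1+3i: an eigenvector is (-1,0) - i(-2,-1) = (-1 + 2i, 0 + i).
A real fundamental pair from Re and Im of e^((-1+3i)t)v: X_1 = e^(-t)(cos(3t)·(-1,0) + sin(3t)·(-2,-1)), X_2 = e^(-t)(sin(3t)·(-1,0) - cos(3t)·(-2,-1)).
General solution: C_1X_1 + C_2X_2.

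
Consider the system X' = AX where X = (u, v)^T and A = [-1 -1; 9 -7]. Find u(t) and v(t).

u(t) = -C_1e^(-4t) - C_2te^(-4t), v(t) = -3C_1e^(-4t) - 3C_2te^(-4t) + C_2e^(-4t)

Coefficient matrix A = [[-1, -1], [9, -7]].
Characteristic polynomial det(A - λI) = λ^2 + 8λ + 16 = 0.
Single eigenvalue λ = -4 with algebraic multiplicity 2.
Eigenvector v = (-1,-3); generalized eigenvector w with (A-λI)w=v is (0,1).
General solution: e^(-4t)[C_1·v + C_2·(t·v + w)].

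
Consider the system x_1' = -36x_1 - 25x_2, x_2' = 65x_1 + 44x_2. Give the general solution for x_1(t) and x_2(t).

Coefficient matrix A = [[-36, -25], [65, 44]].
Characteristic polynomial det(A - λI) = λ^2 - 8λ + 41 = 0.
Eigenvalues λ = 4 ± 5i (complex conjugate pair).
For λ=4+5i: an eigenvector is (-2,3) - i(1,-2) = (-2 - i, 3 + 2i).
A real fundamental pair from Re and Im of e^((4+5i)t)v: X_1 = e^(4t)(cos(5t)·(-2,3) + sin(5t)·(1,-2)), X_2 = e^(4t)(sin(5t)·(-2,3) - cos(5t)·(1,-2)).
General solution: c_1X_1 + c_2X_2.

x_1(t) = c_1e^(4t)sin(5t) - 2c_1e^(4t)cos(5t) - 2c_2e^(4t)sin(5t) - c_2e^(4t)cos(5t), x_2(t) = -2c_1e^(4t)sin(5t) + 3c_1e^(4t)cos(5t) + 3c_2e^(4t)sin(5t) + 2c_2e^(4t)cos(5t)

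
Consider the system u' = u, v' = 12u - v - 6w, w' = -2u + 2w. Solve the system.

Coefficient matrix A = [[1, 0, 0], [12, -1, -6], [-2, 0, 2]].
det(A - λI) = 0 gives eigenvalues λ = 2, -1, 1.
For λ=2: eigenvector (0,-2,1).
For λ=-1: eigenvector (0,1,0).
For λ=1: eigenvector (1,0,2).
General solution: c_1e^(2t)(0,-2,1) + c_2e^(-t)(0,1,0) + c_3e^(t)(1,0,2).

u(t) = c_3e^(t), v(t) = -2c_1e^(2t) + c_2e^(-t), w(t) = c_1e^(2t) + 2c_3e^(t)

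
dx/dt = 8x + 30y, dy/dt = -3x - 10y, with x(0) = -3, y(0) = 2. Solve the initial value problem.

Coefficient matrix A = [[8, 30], [-3, -10]].
Characteristic polynomial det(A - λI) = λ^2 + 2λ + 10 = 0.
Eigenvalues λ = -1 ± 3i (complex conjugate pair).
For λ=-1+3i: an eigenvector is (-3,1) - i(1,0) = (-3 - i, 1).
A real fundamental pair from Re and Im of e^((-1+3i)t)v: X_1 = e^(-t)(cos(3t)·(-3,1) + sin(3t)·(1,0)), X_2 = e^(-t)(sin(3t)·(-3,1) - cos(3t)·(1,0)).
General solution: C_1X_1 + C_2X_2.
Applying x(0)=-3, y(0)=2 gives C_1=2, C_2=-3.

x(t) = 11e^(-t)sin(3t) - 3e^(-t)cos(3t), y(t) = -3e^(-t)sin(3t) + 2e^(-t)cos(3t)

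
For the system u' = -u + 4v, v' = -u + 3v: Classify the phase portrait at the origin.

A = [[-1,4],[-1,3]]; det(A-λI) = λ^2 - 2λ + 1.
repeated λ = 1 with a single eigenvector.

unstable improper node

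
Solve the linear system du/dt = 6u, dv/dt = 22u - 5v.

Coefficient matrix A = [[6, 0], [22, -5]].
Characteristic polynomial det(A - λI) = λ^2 - λ - 30 = 0.
Eigenvalues λ = 6, -5.
For λ=6: (A-λI) row 2 is [22, -11], so an eigenvector is (-1, -2).
For λ=-5: (A-λI) row 1 is [11, 0], so an eigenvector is (0, -1).
General solution: C_1e^(6t)(-1,-2) + C_2e^(-5t)(0,-1).

u(t) = -C_1e^(6t), v(t) = -2C_1e^(6t) - C_2e^(-5t)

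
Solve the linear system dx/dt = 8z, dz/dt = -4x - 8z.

Coefficient matrix A = [[0, 8], [-4, -8]].
Characteristic polynomial det(A - λI) = λ^2 + 8λ + 32 = 0.
Eigenvalues λ = -4 ± 4i (complex conjugate pair).
For λ=-4+4i: an eigenvector is (1,-1) - i(-1,0) = (1 + i, -1).
A real fundamental pair from Re and Im of e^((-4+4i)t)v: X_1 = e^(-4t)(cos(4t)·(1,-1) + sin(4t)·(-1,0)), X_2 = e^(-4t)(sin(4t)·(1,-1) - cos(4t)·(-1,0)).
General solution: K_1X_1 + K_2X_2.

x(t) = -K_1e^(-4t)sin(4t) + K_1e^(-4t)cos(4t) + K_2e^(-4t)sin(4t) + K_2e^(-4t)cos(4t), z(t) = -K_1e^(-4t)cos(4t) - K_2e^(-4t)sin(4t)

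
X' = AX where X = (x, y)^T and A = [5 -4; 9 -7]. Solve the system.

x(t) = -2C_1e^(-t) - 2C_2te^(-t) + C_2e^(-t), y(t) = -3C_1e^(-t) - 3C_2te^(-t) + 2C_2e^(-t)

Coefficient matrix A = [[5, -4], [9, -7]].
Characteristic polynomial det(A - λI) = λ^2 + 2λ + 1 = 0.
Single eigenvalue λ = -1 with algebraic multiplicity 2.
Eigenvector v = (-2,-3); generalized eigenvector w with (A-λI)w=v is (1,2).
General solution: e^(-t)[C_1·v + C_2·(t·v + w)].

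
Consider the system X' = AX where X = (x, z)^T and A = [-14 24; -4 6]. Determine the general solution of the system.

x(t) = 2c_1e^(-2t) + 3c_2e^(-6t), z(t) = c_1e^(-2t) + c_2e^(-6t)

Coefficient matrix A = [[-14, 24], [-4, 6]].
Characteristic polynomial det(A - λI) = λ^2 + 8λ + 12 = 0.
Eigenvalues λ = -2, -6.
For λ=-2: (A-λI) row 1 is [-12, 24], so an eigenvector is (2, 1).
For λ=-6: (A-λI) row 1 is [-8, 24], so an eigenvector is (3, 1).
General solution: c_1e^(-2t)(2,1) + c_2e^(-6t)(3,1).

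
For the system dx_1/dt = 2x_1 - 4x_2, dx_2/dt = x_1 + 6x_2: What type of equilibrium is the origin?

A = [[2,-4],[1,6]]; det(A-λI) = λ^2 - 8λ + 16.
repeated λ = 4 with a single eigenvector.

unstable improper node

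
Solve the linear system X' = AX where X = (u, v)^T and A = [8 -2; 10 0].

Coefficient matrix A = [[8, -2], [10, 0]].
Characteristic polynomial det(A - λI) = λ^2 - 8λ + 20 = 0.
Eigenvalues λ = 4 ± 2i (complex conjugate pair).
For λ=4+2i: an eigenvector is (-1,-2) - i(0,-1) = (-1, -2 + i).
A real fundamental pair from Re and Im of e^((4+2i)t)v: X_1 = e^(4t)(cos(2t)·(-1,-2) + sin(2t)·(0,-1)), X_2 = e^(4t)(sin(2t)·(-1,-2) - cos(2t)·(0,-1)).
General solution: K_1X_1 + K_2X_2.

u(t) = -K_1e^(4t)cos(2t) - K_2e^(4t)sin(2t), v(t) = -K_1e^(4t)sin(2t) - 2K_1e^(4t)cos(2t) - 2K_2e^(4t)sin(2t) + K_2e^(4t)cos(2t)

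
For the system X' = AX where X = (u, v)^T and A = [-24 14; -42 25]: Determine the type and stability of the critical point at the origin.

A = [[-24,14],[-42,25]]; det(A-λI) = λ^2 - λ - 12.
λ = 4, -3: opposite signs.

saddle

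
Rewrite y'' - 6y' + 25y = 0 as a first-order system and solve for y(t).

Let x_1 = y, x_2 = y'. Then x_1' = x_2 and x_2' = -25x_1 + 6x_2.
A = [[0,1],[-25,6]]; det(A-λI) = λ^2 - 6λ + 25.
Eigenvalues λ = 3 ± 4i.

y(t) = c_1e^(3t)cos(4t) + c_2e^(3t)sin(4t)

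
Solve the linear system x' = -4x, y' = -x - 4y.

Coefficient matrix A = [[-4, 0], [-1, -4]].
Characteristic polynomial det(A - λI) = λ^2 + 8λ + 16 = 0.
Single eigenvalue λ = -4 with algebraic multiplicity 2.
Eigenvector v = (0,1); generalized eigenvector w with (A-λI)w=v is (-1,3).
General solution: e^(-4t)[K_1·v + K_2·(t·v + w)].

x(t) = -K_2e^(-4t), y(t) = K_1e^(-4t) + K_2te^(-4t) + 3K_2e^(-4t)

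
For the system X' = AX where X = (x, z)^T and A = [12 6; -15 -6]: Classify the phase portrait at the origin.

unstable spiral

A = [[12,6],[-15,-6]]; det(A-λI) = λ^2 - 6λ + 18.
λ = 3 ± 3i: positive real part.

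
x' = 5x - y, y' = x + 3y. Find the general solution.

Coefficient matrix A = [[5, -1], [1, 3]].
Characteristic polynomial det(A - λI) = λ^2 - 8λ + 16 = 0.
Single eigenvalue λ = 4 with algebraic multiplicity 2.
Eigenvector v = (1,1); generalized eigenvector w with (A-λI)w=v is (-1,-2).
General solution: e^(4t)[C_1·v + C_2·(t·v + w)].

x(t) = C_1e^(4t) + C_2te^(4t) - C_2e^(4t), y(t) = C_1e^(4t) + C_2te^(4t) - 2C_2e^(4t)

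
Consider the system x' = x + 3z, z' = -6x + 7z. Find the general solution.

Coefficient matrix A = [[1, 3], [-6, 7]].
Characteristic polynomial det(A - λI) = λ^2 - 8λ + 25 = 0.
Eigenvalues λ = 4 ± 3i (complex conjugate pair).
For λ=4+3i: an eigenvector is (1,1) - i(0,-1) = (1, 1 + i).
A real fundamental pair from Re and Im of e^((4+3i)t)v: X_1 = e^(4t)(cos(3t)·(1,1) + sin(3t)·(0,-1)), X_2 = e^(4t)(sin(3t)·(1,1) - cos(3t)·(0,-1)).
General solution: C_1X_1 + C_2X_2.

x(t) = C_1e^(4t)cos(3t) + C_2e^(4t)sin(3t), z(t) = -C_1e^(4t)sin(3t) + C_1e^(4t)cos(3t) + C_2e^(4t)sin(3t) + C_2e^(4t)cos(3t)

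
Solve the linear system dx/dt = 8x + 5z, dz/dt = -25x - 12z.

Coefficient matrix A = [[8, 5], [-25, -12]].
Characteristic polynomial det(A - λI) = λ^2 + 4λ + 29 = 0.
Eigenvalues λ = -2 ± 5i (complex conjugate pair).
For λ=-2+5i: an eigenvector is (1,-2) - i(0,-1) = (1, -2 + i).
A real fundamental pair from Re and Im of e^((-2+5i)t)v: X_1 = e^(-2t)(cos(5t)·(1,-2) + sin(5t)·(0,-1)), X_2 = e^(-2t)(sin(5t)·(1,-2) - cos(5t)·(0,-1)).
General solution: C_1X_1 + C_2X_2.

x(t) = C_1e^(-2t)cos(5t) + C_2e^(-2t)sin(5t), z(t) = -C_1e^(-2t)sin(5t) - 2C_1e^(-2t)cos(5t) - 2C_2e^(-2t)sin(5t) + C_2e^(-2t)cos(5t)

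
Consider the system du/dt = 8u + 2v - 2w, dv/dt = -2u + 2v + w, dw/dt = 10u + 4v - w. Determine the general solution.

u(t) = c_1e^(4t) - c_3e^(2t), v(t) = c_2e^(3t) + c_3e^(2t), w(t) = 2c_1e^(4t) + c_2e^(3t) - 2c_3e^(2t)

Coefficient matrix A = [[8, 2, -2], [-2, 2, 1], [10, 4, -1]].
det(A - λI) = 0 gives eigenvalues λ = 4, 3, 2.
For λ=4: eigenvector (1,0,2).
For λ=3: eigenvector (0,1,1).
For λ=2: eigenvector (-1,1,-2).
General solution: c_1e^(4t)(1,0,2) + c_2e^(3t)(0,1,1) + c_3e^(2t)(-1,1,-2).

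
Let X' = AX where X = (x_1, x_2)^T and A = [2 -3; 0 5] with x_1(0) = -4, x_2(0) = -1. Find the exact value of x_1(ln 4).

944

A = [[2,-3],[0,5]]; eigenvalues λ = 2, 5.
Eigenvectors: (1,0) for λ=2, (-1,1) for λ=5.
From the initial condition, c_1 = -5, c_2 = -1.
x_1(ln 4) = (-5)(4^2)(1) + (-1)(4^5)(-1) = 944.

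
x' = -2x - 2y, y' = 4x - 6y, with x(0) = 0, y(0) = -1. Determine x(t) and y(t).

Coefficient matrix A = [[-2, -2], [4, -6]].
Characteristic polynomial det(A - λI) = λ^2 + 8λ + 20 = 0.
Eigenvalues λ = -4 ± 2i (complex conjugate pair).
For λ=-4+2i: an eigenvector is (0,-1) - i(1,1) = (0 - i, -1 - i).
A real fundamental pair from Re and Im of e^((-4+2i)t)v: X_1 = e^(-4t)(cos(2t)·(0,-1) + sin(2t)·(1,1)), X_2 = e^(-4t)(sin(2t)·(0,-1) - cos(2t)·(1,1)).
General solution: K_1X_1 + K_2X_2.
Applying x(0)=0, y(0)=-1 gives K_1=1, K_2=0.

x(t) = e^(-4t)sin(2t), y(t) = e^(-4t)sin(2t) - e^(-4t)cos(2t)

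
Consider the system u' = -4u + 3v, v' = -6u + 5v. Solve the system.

u(t) = C_1e^(-t) + C_2e^(2t), v(t) = C_1e^(-t) + 2C_2e^(2t)

Coefficient matrix A = [[-4, 3], [-6, 5]].
Characteristic polynomial det(A - λI) = λ^2 - λ - 2 = 0.
Eigenvalues λ = -1, 2.
For λ=-1: (A-λI) row 1 is [-3, 3], so an eigenvector is (1, 1).
For λ=2: (A-λI) row 1 is [-6, 3], so an eigenvector is (1, 2).
General solution: C_1e^(-t)(1,1) + C_2e^(2t)(1,2).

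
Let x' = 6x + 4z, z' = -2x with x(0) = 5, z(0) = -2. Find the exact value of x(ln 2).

A = [[6,4],[-2,0]]; eigenvalues λ = 2, 4.
Eigenvectors: (-1,1) for λ=2, (-2,1) for λ=4.
From the initial condition, c_1 = 1, c_2 = -3.
x(ln 2) = (1)(2^2)(-1) + (-3)(2^4)(-2) = 92.

92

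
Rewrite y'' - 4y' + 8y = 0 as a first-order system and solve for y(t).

y(t) = K_1e^(2t)cos(2t) + K_2e^(2t)sin(2t)

Let x_1 = y, x_2 = y'. Then x_1' = x_2 and x_2' = -8x_1 + 4x_2.
A = [[0,1],[-8,4]]; det(A-λI) = λ^2 - 4λ + 8.
Eigenvalues λ = 2 ± 2i.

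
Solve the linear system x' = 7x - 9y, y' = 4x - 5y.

Coefficient matrix A = [[7, -9], [4, -5]].
Characteristic polynomial det(A - λI) = λ^2 - 2λ + 1 = 0.
Single eigenvalue λ = 1 with algebraic multiplicity 2.
Eigenvector v = (3,2); generalized eigenvector w with (A-λI)w=v is (2,1).
General solution: e^(t)[K_1·v + K_2·(t·v + w)].

x(t) = 3K_1e^(t) + 3K_2te^(t) + 2K_2e^(t), y(t) = 2K_1e^(t) + 2K_2te^(t) + K_2e^(t)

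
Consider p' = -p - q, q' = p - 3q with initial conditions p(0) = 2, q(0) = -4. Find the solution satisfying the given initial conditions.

Coefficient matrix A = [[-1, -1], [1, -3]].
Characteristic polynomial det(A - λI) = λ^2 + 4λ + 4 = 0.
Single eigenvalue λ = -2 with algebraic multiplicity 2.
Eigenvector v = (1,1); generalized eigenvector w with (A-λI)w=v is (2,1).
General solution: e^(-2t)[C_1·v + C_2·(t·v + w)].
Applying p(0)=2, q(0)=-4 gives C_1=-10, C_2=6.

p(t) = 6te^(-2t) + 2e^(-2t), q(t) = 6te^(-2t) - 4e^(-2t)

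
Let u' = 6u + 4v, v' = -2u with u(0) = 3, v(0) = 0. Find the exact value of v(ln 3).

A = [[6,4],[-2,0]]; eigenvalues λ = 2, 4.
Eigenvectors: (1,-1) for λ=2, (-2,1) for λ=4.
From the initial condition, c_1 = -3, c_2 = -3.
v(ln 3) = (-3)(3^2)(-1) + (-3)(3^4)(1) = -216.

-216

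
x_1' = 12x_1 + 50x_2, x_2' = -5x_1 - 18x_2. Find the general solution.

Coefficient matrix A = [[12, 50], [-5, -18]].
Characteristic polynomial det(A - λI) = λ^2 + 6λ + 34 = 0.
Eigenvalues λ = -3 ± 5i (complex conjugate pair).
For λ=-3+5i: an eigenvector is (1,0) - i(3,-1) = (1 - 3i, 0 + i).
A real fundamental pair from Re and Im of e^((-3+5i)t)v: X_1 = e^(-3t)(cos(5t)·(1,0) + sin(5t)·(3,-1)), X_2 = e^(-3t)(sin(5t)·(1,0) - cos(5t)·(3,-1)).
General solution: K_1X_1 + K_2X_2.

x_1(t) = 3K_1e^(-3t)sin(5t) + K_1e^(-3t)cos(5t) + K_2e^(-3t)sin(5t) - 3K_2e^(-3t)cos(5t), x_2(t) = -K_1e^(-3t)sin(5t) + K_2e^(-3t)cos(5t)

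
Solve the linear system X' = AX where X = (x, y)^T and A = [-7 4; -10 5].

x(t) = C_1e^(-t)sin(2t) + C_1e^(-t)cos(2t) + C_2e^(-t)sin(2t) - C_2e^(-t)cos(2t), y(t) = C_1e^(-t)sin(2t) + 2C_1e^(-t)cos(2t) + 2C_2e^(-t)sin(2t) - C_2e^(-t)cos(2t)

Coefficient matrix A = [[-7, 4], [-10, 5]].
Characteristic polynomial det(A - λI) = λ^2 + 2λ + 5 = 0.
Eigenvalues λ = -1 ± 2i (complex conjugate pair).
For λ=-1+2i: an eigenvector is (1,2) - i(1,1) = (1 - i, 2 - i).
A real fundamental pair from Re and Im of e^((-1+2i)t)v: X_1 = e^(-t)(cos(2t)·(1,2) + sin(2t)·(1,1)), X_2 = e^(-t)(sin(2t)·(1,2) - cos(2t)·(1,1)).
General solution: C_1X_1 + C_2X_2.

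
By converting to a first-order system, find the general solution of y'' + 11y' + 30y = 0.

Let x_1 = y, x_2 = y'. Then x_1' = x_2 and x_2' = -30x_1 - 11x_2.
A = [[0,1],[-30,-11]]; det(A-λI) = λ^2 + 11λ + 30.
Eigenvalues λ = -5, -6 with eigenvectors (1,-5), (1,-6).

y(t) = K_1e^(-5t) + K_2e^(-6t)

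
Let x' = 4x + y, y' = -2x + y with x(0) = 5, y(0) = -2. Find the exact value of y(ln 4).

A = [[4,1],[-2,1]]; eigenvalues λ = 3, 2.
Eigenvectors: (-1,1) for λ=3, (1,-2) for λ=2.
From the initial condition, c_1 = -8, c_2 = -3.
y(ln 4) = (-8)(4^3)(1) + (-3)(4^2)(-2) = -416.

-416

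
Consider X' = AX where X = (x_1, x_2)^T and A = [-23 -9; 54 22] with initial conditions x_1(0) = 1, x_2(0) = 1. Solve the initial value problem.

Coefficient matrix A = [[-23, -9], [54, 22]].
Characteristic polynomial det(A - λI) = λ^2 + λ - 20 = 0.
Eigenvalues λ = 4, -5.
For λ=4: (A-λI) row 1 is [-27, -9], so an eigenvector is (1, -3).
For λ=-5: (A-λI) row 1 is [-18, -9], so an eigenvector is (1, -2).
General solution: K_1e^(4t)(1,-3) + K_2e^(-5t)(1,-2).
Applying x_1(0)=1, x_2(0)=1 gives K_1=-3, K_2=4.

x_1(t) = -3e^(4t) + 4e^(-5t), x_2(t) = 9e^(4t) - 8e^(-5t)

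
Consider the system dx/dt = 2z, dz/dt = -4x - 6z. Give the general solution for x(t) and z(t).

x(t) = -c_1e^(-2t) + c_2e^(-4t), z(t) = c_1e^(-2t) - 2c_2e^(-4t)

Coefficient matrix A = [[0, 2], [-4, -6]].
Characteristic polynomial det(A - λI) = λ^2 + 6λ + 8 = 0.
Eigenvalues λ = -2, -4.
For λ=-2: (A-λI) row 1 is [2, 2], so an eigenvector is (-1, 1).
For λ=-4: (A-λI) row 1 is [4, 2], so an eigenvector is (1, -2).
General solution: c_1e^(-2t)(-1,1) + c_2e^(-4t)(1,-2).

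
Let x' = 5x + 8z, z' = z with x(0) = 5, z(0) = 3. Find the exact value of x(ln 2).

340

A = [[5,8],[0,1]]; eigenvalues λ = 5, 1.
Eigenvectors: (1,0) for λ=5, (2,-1) for λ=1.
From the initial condition, c_1 = 11, c_2 = -3.
x(ln 2) = (11)(2^5)(1) + (-3)(2^1)(2) = 340.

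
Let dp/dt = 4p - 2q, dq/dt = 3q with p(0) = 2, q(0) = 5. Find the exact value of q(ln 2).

A = [[4,-2],[0,3]]; eigenvalues λ = 4, 3.
Eigenvectors: (-1,0) for λ=4, (2,1) for λ=3.
From the initial condition, c_1 = 8, c_2 = 5.
q(ln 2) = (8)(2^4)(0) + (5)(2^3)(1) = 40.

40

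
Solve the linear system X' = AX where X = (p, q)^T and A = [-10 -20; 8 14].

p(t) = 2c_1e^(2t)sin(4t) + c_1e^(2t)cos(4t) + c_2e^(2t)sin(4t) - 2c_2e^(2t)cos(4t), q(t) = -c_1e^(2t)sin(4t) - c_1e^(2t)cos(4t) - c_2e^(2t)sin(4t) + c_2e^(2t)cos(4t)

Coefficient matrix A = [[-10, -20], [8, 14]].
Characteristic polynomial det(A - λI) = λ^2 - 4λ + 20 = 0.
Eigenvalues λ = 2 ± 4i (complex conjugate pair).
For λ=2+4i: an eigenvector is (1,-1) - i(2,-1) = (1 - 2i, -1 + i).
A real fundamental pair from Re and Im of e^((2+4i)t)v: X_1 = e^(2t)(cos(4t)·(1,-1) + sin(4t)·(2,-1)), X_2 = e^(2t)(sin(4t)·(1,-1) - cos(4t)·(2,-1)).
General solution: c_1X_1 + c_2X_2.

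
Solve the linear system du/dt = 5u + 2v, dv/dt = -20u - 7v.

u(t) = -c_1e^(-t)sin(2t) + c_2e^(-t)cos(2t), v(t) = 3c_1e^(-t)sin(2t) - c_1e^(-t)cos(2t) - c_2e^(-t)sin(2t) - 3c_2e^(-t)cos(2t)

Coefficient matrix A = [[5, 2], [-20, -7]].
Characteristic polynomial det(A - λI) = λ^2 + 2λ + 5 = 0.
Eigenvalues λ = -1 ± 2i (complex conjugate pair).
For λ=-1+2i: an eigenvector is (0,-1) - i(-1,3) = (0 + i, -1 - 3i).
A real fundamental pair from Re and Im of e^((-1+2i)t)v: X_1 = e^(-t)(cos(2t)·(0,-1) + sin(2t)·(-1,3)), X_2 = e^(-t)(sin(2t)·(0,-1) - cos(2t)·(-1,3)).
General solution: c_1X_1 + c_2X_2.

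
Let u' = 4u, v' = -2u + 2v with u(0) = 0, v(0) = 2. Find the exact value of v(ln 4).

A = [[4,0],[-2,2]]; eigenvalues λ = 4, 2.
Eigenvectors: (-1,1) for λ=4, (0,-1) for λ=2.
From the initial condition, c_1 = 0, c_2 = -2.
v(ln 4) = (0)(4^4)(1) + (-2)(4^2)(-1) = 32.

32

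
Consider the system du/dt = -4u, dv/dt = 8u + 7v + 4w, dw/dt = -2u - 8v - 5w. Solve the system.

Coefficient matrix A = [[-4, 0, 0], [8, 7, 4], [-2, -8, -5]].
det(A - λI) = 0 gives eigenvalues λ = -4, -1, 3.
For λ=-4: eigenvector (1,0,-2).
For λ=-1: eigenvector (0,1,-2).
For λ=3: eigenvector (0,1,-1).
General solution: C_1e^(-4t)(1,0,-2) + C_2e^(-t)(0,1,-2) + C_3e^(3t)(0,1,-1).

u(t) = C_1e^(-4t), v(t) = C_2e^(-t) + C_3e^(3t), w(t) = -2C_1e^(-4t) - 2C_2e^(-t) - C_3e^(3t)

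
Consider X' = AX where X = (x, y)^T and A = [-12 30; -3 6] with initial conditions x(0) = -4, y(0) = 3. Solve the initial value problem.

x(t) = 42e^(-3t)sin(3t) - 4e^(-3t)cos(3t), y(t) = 13e^(-3t)sin(3t) + 3e^(-3t)cos(3t)

Coefficient matrix A = [[-12, 30], [-3, 6]].
Characteristic polynomial det(A - λI) = λ^2 + 6λ + 18 = 0.
Eigenvalues λ = -3 ± 3i (complex conjugate pair).
For λ=-3+3i: an eigenvector is (1,0) - i(-3,-1) = (1 + 3i, 0 + i).
A real fundamental pair from Re and Im of e^((-3+3i)t)v: X_1 = e^(-3t)(cos(3t)·(1,0) + sin(3t)·(-3,-1)), X_2 = e^(-3t)(sin(3t)·(1,0) - cos(3t)·(-3,-1)).
General solution: c_1X_1 + c_2X_2.
Applying x(0)=-4, y(0)=3 gives c_1=-13, c_2=3.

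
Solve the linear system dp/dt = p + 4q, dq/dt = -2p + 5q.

p(t) = -K_1e^(3t)sin(2t) + K_1e^(3t)cos(2t) + K_2e^(3t)sin(2t) + K_2e^(3t)cos(2t), q(t) = -K_1e^(3t)sin(2t) + K_2e^(3t)cos(2t)

Coefficient matrix A = [[1, 4], [-2, 5]].
Characteristic polynomial det(A - λI) = λ^2 - 6λ + 13 = 0.
Eigenvalues λ = 3 ± 2i (complex conjugate pair).
For λ=3+2i: an eigenvector is (1,0) - i(-1,-1) = (1 + i, 0 + i).
A real fundamental pair from Re and Im of e^((3+2i)t)v: X_1 = e^(3t)(cos(2t)·(1,0) + sin(2t)·(-1,-1)), X_2 = e^(3t)(sin(2t)·(1,0) - cos(2t)·(-1,-1)).
General solution: K_1X_1 + K_2X_2.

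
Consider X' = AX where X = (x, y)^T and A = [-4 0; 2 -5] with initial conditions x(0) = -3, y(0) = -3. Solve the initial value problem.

x(t) = -3e^(-4t), y(t) = -6e^(-4t) + 3e^(-5t)

Coefficient matrix A = [[-4, 0], [2, -5]].
Characteristic polynomial det(A - λI) = λ^2 + 9λ + 20 = 0.
Eigenvalues λ = -5, -4.
For λ=-5: (A-λI) row 1 is [1, 0], so an eigenvector is (0, 1).
For λ=-4: (A-λI) row 2 is [2, -1], so an eigenvector is (-1, -2).
General solution: c_1e^(-5t)(0,1) + c_2e^(-4t)(-1,-2).
Applying x(0)=-3, y(0)=-3 gives c_1=3, c_2=3.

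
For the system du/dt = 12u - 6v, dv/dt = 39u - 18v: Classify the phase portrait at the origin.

A = [[12,-6],[39,-18]]; det(A-λI) = λ^2 + 6λ + 18.
λ = -3 ± 3i: negative real part.

stable spiral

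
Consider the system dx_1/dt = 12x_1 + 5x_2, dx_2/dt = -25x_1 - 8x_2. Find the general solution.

Coefficient matrix A = [[12, 5], [-25, -8]].
Characteristic polynomial det(A - λI) = λ^2 - 4λ + 29 = 0.
Eigenvalues λ = 2 ± 5i (complex conjugate pair).
For λ=2+5i: an eigenvector is (1,-2) - i(0,-1) = (1, -2 + i).
A real fundamental pair from Re and Im of e^((2+5i)t)v: X_1 = e^(2t)(cos(5t)·(1,-2) + sin(5t)·(0,-1)), X_2 = e^(2t)(sin(5t)·(1,-2) - cos(5t)·(0,-1)).
General solution: c_1X_1 + c_2X_2.

x_1(t) = c_1e^(2t)cos(5t) + c_2e^(2t)sin(5t), x_2(t) = -c_1e^(2t)sin(5t) - 2c_1e^(2t)cos(5t) - 2c_2e^(2t)sin(5t) + c_2e^(2t)cos(5t)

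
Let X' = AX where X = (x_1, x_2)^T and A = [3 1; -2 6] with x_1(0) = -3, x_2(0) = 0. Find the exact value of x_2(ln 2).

A = [[3,1],[-2,6]]; eigenvalues λ = 4, 5.
Eigenvectors: (1,1) for λ=4, (-1,-2) for λ=5.
From the initial condition, c_1 = -6, c_2 = -3.
x_2(ln 2) = (-6)(2^4)(1) + (-3)(2^5)(-2) = 96.

96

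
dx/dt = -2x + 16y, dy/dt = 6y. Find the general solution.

x(t) = 2c_1e^(6t) + c_2e^(-2t), y(t) = c_1e^(6t)

Coefficient matrix A = [[-2, 16], [0, 6]].
Characteristic polynomial det(A - λI) = λ^2 - 4λ - 12 = 0.
Eigenvalues λ = 6, -2.
For λ=6: (A-λI) row 1 is [-8, 16], so an eigenvector is (2, 1).
For λ=-2: (A-λI) row 1 is [0, 16], so an eigenvector is (1, 0).
General solution: c_1e^(6t)(2,1) + c_2e^(-2t)(1,0).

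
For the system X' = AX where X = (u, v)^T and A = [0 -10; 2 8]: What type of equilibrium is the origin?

A = [[0,-10],[2,8]]; det(A-λI) = λ^2 - 8λ + 20.
λ = 4 ± 2i: positive real part.

unstable spiral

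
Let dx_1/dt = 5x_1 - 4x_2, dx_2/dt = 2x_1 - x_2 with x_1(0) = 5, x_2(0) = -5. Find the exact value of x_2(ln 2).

50

A = [[5,-4],[2,-1]]; eigenvalues λ = 1, 3.
Eigenvectors: (-1,-1) for λ=1, (-2,-1) for λ=3.
From the initial condition, c_1 = 15, c_2 = -10.
x_2(ln 2) = (15)(2^1)(-1) + (-10)(2^3)(-1) = 50.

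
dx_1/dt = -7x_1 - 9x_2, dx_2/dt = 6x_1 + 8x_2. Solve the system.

Coefficient matrix A = [[-7, -9], [6, 8]].
Characteristic polynomial det(A - λI) = λ^2 - λ - 2 = 0.
Eigenvalues λ = -1, 2.
For λ=-1: (A-λI) row 1 is [-6, -9], so an eigenvector is (-3, 2).
For λ=2: (A-λI) row 1 is [-9, -9], so an eigenvector is (-1, 1).
General solution: C_1e^(-t)(-3,2) + C_2e^(2t)(-1,1).

x_1(t) = -3C_1e^(-t) - C_2e^(2t), x_2(t) = 2C_1e^(-t) + C_2e^(2t)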